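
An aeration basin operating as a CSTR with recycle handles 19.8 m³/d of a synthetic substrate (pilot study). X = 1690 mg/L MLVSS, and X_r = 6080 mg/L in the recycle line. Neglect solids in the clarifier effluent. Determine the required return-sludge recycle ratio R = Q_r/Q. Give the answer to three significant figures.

R ≈ 0.385

Solids balance on the clarifier gives (1+R)X = R·X_r, so R = X/(X_r − X) = 1690 / (6080 − 1690) = 0.3850.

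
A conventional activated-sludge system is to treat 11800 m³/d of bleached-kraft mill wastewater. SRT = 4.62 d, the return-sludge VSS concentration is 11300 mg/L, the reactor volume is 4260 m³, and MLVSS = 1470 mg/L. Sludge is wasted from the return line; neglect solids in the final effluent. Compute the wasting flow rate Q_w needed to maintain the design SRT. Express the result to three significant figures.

Q_w ≈ 120 m³/d

Q_w = (V·X)/(θ_c X_r) = 4260 × 1470 / (4.62 × 11300) = 120.0 m³/d.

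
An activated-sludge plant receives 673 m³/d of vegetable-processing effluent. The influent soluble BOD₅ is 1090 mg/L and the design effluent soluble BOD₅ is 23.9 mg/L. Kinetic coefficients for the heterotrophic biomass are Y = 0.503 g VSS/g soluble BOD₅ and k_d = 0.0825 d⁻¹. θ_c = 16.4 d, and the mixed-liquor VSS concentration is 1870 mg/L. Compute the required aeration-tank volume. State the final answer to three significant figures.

V ≈ 1350 m³

Steady-state biomass mass balance: V·X·(1 + k_d·θ_c) = Y·Q·(S₀ − S)·θ_c, so V = 0.503 × 673 × (1090 − 23.9) × 16.4 / [1870 × (1 + 0.0825 × 16.4)] = 5.92×10^6 / 4400 = 1345 m³.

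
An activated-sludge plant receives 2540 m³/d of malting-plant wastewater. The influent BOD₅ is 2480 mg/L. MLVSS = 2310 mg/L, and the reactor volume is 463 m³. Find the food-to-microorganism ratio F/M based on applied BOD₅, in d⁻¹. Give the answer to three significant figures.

F/M = Q·S₀ / (V·X) = 2540 × 2480 / (463.0 × 2310) = 5.890 g BOD₅·(g VSS·d)⁻¹.

F/M ≈ 5.89 d⁻¹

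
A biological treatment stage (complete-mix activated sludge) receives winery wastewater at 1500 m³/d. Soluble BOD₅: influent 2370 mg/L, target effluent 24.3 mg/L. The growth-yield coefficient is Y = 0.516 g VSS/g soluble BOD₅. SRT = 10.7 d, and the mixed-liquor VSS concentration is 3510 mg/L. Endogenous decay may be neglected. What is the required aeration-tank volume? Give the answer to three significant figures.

V ≈ 5530 m³

Biomass mass balance (decay neglected): V·X = Y·Q·(S₀ − S)·θ_c, so V = 0.516 × 1500 × (2370 − 24.3) × 10.7 / 3510 = 5535 m³.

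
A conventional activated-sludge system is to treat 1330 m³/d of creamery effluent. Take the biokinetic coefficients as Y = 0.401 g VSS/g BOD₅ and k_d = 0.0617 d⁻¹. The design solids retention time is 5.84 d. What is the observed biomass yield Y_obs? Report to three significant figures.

Y_obs = Y / (1 + k_d θ_c) = 0.401 / (1 + 0.0617 × 5.84) = 0.401 / 1.360 = 0.2948.

Y_obs ≈ 0.295 g VSS/g BOD₅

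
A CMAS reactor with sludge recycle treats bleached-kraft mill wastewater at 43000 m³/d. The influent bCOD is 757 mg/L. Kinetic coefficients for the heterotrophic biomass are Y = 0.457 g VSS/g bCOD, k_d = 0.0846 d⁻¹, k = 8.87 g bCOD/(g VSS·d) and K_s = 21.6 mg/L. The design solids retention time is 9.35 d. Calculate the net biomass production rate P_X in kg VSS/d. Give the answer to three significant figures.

For a completely mixed reactor with recycle the Lawrence–McCarty relation gives S = K_s·(1 + k_d·θ_c) / [θ_c·(Y·k − k_d) − 1] = 21.6 × (1 + 0.0846 × 9.35) / [9.35 × (0.457 × 8.87 − 0.0846) − 1] = 38.69 / 36.11 = 1.071 mg/L.
Y_obs = Y / (1 + k_d θ_c) = 0.457 / (1 + 0.0846 × 9.35) = 0.457 / 1.791 = 0.2552.
Substrate removed = Q·(S₀ − S) = 43000 m³/d × (757 − 1.07) g/m³ = 3.25×10^7 g/d = 32505 kg/d.
So the net sludge growth is P_X = 0.2552 × 32505 = 8294 kg VSS/d.

P_X ≈ 8290 kg VSS/d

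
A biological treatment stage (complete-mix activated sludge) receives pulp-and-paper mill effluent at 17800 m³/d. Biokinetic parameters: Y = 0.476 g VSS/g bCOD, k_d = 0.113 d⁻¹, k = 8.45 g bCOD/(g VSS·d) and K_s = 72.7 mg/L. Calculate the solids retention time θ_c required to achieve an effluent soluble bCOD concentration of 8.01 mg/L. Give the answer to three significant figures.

θ_c ≈ 3.49 d

At the target effluent, Y k S/(K_s+S) = 0.476×8.45×8.01/80.71 = 0.3992 d⁻¹.
1/θ_c = 0.3992 − 0.113 = 0.2862 d⁻¹, so θ_c = 3.494 d.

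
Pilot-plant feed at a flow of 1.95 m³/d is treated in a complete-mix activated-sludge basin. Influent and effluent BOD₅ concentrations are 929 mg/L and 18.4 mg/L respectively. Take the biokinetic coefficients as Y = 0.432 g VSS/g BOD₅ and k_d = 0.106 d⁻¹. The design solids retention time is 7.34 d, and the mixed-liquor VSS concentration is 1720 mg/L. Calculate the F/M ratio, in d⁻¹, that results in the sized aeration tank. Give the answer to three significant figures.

F/M ≈ 0.572 d⁻¹

Steady-state biomass mass balance: V·X·(1 + k_d·θ_c) = Y·Q·(S₀ − S)·θ_c, so V = 0.432 × 1.95 × (929 − 18.4) × 7.34 / [1720 × (1 + 0.106 × 7.34)] = 5.63×10^3 / 3058 = 1.841 m³.
Food-to-microorganism ratio F/M = Q S₀ / (V X) = 1.95 × 929 / (1.841 × 1720) = 0.5721 d⁻¹.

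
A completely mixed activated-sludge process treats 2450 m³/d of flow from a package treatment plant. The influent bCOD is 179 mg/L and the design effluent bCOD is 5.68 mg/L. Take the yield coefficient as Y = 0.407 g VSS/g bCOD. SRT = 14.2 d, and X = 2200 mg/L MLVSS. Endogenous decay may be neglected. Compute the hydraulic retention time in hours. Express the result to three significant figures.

With k_d = 0 the design equation reduces to V = Y Q (S₀−S) θ_c / X = 0.407 × 2450 × (179 − 5.68) × 14.2 / 2200 = 1116 m³.
HRT = V/Q = 1116 m³ / 2450 m³·d⁻¹ = 0.4553 d × 24 = 10.93 h.

τ ≈ 10.9 h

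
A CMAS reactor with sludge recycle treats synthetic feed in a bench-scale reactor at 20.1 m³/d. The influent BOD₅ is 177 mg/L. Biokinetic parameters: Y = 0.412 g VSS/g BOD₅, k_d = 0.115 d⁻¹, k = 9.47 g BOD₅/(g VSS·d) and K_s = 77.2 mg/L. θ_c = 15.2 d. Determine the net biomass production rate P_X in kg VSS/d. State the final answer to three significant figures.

P_X ≈ 0.522 kg VSS/d

Effluent substrate depends only on kinetics and SRT: S = K_s(1 + k_d θ_c) / [θ_c(Yk − k_d) − 1] = 77.2 × (1 + 0.115 × 15.2) / [15.2 × (0.412 × 9.47 − 0.115) − 1] = 212.1 / 56.56 = 3.751 mg/L.
Correct the yield for decay: Y_obs = Y/(1 + k_d θ_c) = 0.412 / (1 + 0.115 × 15.2) = 0.412 / 2.748 = 0.1499.
ΔS = 177 − 3.75 = 173.2 mg/L, so the substrate removal rate is 20.1 × 173.2/1000 = 3.482 kg BOD₅/d.
Net biomass production P_X = Y_obs × Q·(S₀ − S) = 0.1499 × 3.482 = 0.5221 kg VSS/d.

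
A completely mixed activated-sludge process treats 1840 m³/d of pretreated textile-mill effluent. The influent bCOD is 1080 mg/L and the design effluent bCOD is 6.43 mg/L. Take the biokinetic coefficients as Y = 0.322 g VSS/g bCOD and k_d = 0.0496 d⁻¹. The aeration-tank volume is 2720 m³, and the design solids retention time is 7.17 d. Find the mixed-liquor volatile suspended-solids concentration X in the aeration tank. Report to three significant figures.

Solving the biomass balance for X: X = Y Q (S₀−S) θ_c / [V (1+k_d θ_c)] = 0.322 × 1840 × (1080 − 6.43) × 7.17 / [2720 × (1 + 0.0496 × 7.17)] = 1237 mg/L.

X ≈ 1240 mg/L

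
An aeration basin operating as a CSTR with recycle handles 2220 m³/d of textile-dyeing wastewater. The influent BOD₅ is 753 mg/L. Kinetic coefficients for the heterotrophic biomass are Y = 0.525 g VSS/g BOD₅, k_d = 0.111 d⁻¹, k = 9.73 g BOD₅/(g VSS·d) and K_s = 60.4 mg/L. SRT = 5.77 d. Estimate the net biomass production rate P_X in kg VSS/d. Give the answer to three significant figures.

P_X ≈ 532 kg VSS/d

For a completely mixed reactor with recycle the Lawrence–McCarty relation gives S = K_s·(1 + k_d·θ_c) / [θ_c·(Y·k − k_d) − 1] = 60.4 × (1 + 0.111 × 5.77) / [5.77 × (0.525 × 9.73 − 0.111) − 1] = 99.08 / 27.83 = 3.560 mg/L.
Observed yield with endogenous decay: Y_obs = Y / (1 + k_d·θ_c) = 0.525 / (1 + 0.111 × 5.77) = 0.525 / 1.640 = 0.3200 g VSS/g BOD₅.
Q·(S₀ − S) = 2220 × (753 − 3.56) × 10⁻³ = 1664 kg/d removed.
P_X = Y_obs · Q(S₀ − S) = 0.3200 × 1664 = 532.5 kg VSS/d.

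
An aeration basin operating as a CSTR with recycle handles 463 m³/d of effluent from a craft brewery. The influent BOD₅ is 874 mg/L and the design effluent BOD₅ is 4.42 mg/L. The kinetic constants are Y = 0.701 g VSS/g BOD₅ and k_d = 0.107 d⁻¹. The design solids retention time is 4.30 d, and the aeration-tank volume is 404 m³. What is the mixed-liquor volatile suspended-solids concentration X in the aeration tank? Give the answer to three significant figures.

Solving the biomass balance for X: X = Y Q (S₀−S) θ_c / [V (1+k_d θ_c)] = 0.701 × 463 × (874 − 4.42) × 4.30 / [404 × (1 + 0.107 × 4.30)] = 2057 mg/L.

X ≈ 2060 mg/L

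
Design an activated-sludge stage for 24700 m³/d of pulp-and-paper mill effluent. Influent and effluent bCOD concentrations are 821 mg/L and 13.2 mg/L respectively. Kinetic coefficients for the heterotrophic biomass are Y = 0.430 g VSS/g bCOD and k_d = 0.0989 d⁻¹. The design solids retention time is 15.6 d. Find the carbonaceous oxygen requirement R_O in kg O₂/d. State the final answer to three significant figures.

Y_obs = Y / (1 + k_d θ_c) = 0.430 / (1 + 0.0989 × 15.6) = 0.430 / 2.543 = 0.1691.
Mass of bCOD removed per day: Q(S₀ − S) = 24700 × 807.8 g/m³ = 19953 kg/d.
P_X = Y_obs·Q·(S₀ − S) = 0.1691 × 19953 = 3374 kg VSS/d.
R_O = Q·ΔS − 1.42 P_X = 19953 − 4791 = 15162 kg O₂/d.

R_O ≈ 15200 kg O₂/d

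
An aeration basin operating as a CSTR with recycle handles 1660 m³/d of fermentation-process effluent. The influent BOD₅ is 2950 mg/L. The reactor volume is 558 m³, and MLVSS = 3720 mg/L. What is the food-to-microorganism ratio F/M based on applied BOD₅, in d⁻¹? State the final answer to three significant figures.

Food-to-microorganism ratio F/M = Q S₀ / (V X) = 1660 × 2950 / (558.0 × 3720) = 2.359 d⁻¹.

F/M ≈ 2.36 d⁻¹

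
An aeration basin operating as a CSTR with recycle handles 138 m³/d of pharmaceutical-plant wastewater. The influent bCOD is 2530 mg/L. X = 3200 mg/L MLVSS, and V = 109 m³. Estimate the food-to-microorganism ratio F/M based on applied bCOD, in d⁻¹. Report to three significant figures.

Food-to-microorganism ratio F/M = Q S₀ / (V X) = 138 × 2530 / (109.0 × 3200) = 1.001 d⁻¹.

F/M ≈ 1.00 d⁻¹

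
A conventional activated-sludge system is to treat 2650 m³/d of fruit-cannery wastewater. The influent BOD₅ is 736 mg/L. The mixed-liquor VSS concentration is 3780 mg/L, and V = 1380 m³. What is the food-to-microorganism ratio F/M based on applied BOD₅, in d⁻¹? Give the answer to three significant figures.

F/M ≈ 0.374 d⁻¹

F/M = applied load / biomass = Q·S₀/(V·X) = 2650 × 736 / (1380 × 3780) = 0.3739 d⁻¹.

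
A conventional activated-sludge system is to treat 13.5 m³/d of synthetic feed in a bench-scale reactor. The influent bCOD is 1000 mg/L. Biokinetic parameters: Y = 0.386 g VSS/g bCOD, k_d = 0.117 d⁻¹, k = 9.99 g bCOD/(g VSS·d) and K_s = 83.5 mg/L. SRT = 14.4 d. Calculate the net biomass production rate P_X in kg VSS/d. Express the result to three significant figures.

Effluent substrate depends only on kinetics and SRT: S = K_s(1 + k_d θ_c) / [θ_c(Yk − k_d) − 1] = 83.5 × (1 + 0.117 × 14.4) / [14.4 × (0.386 × 9.99 − 0.117) − 1] = 224.2 / 52.84 = 4.242 mg/L.
Observed yield with endogenous decay: Y_obs = Y / (1 + k_d·θ_c) = 0.386 / (1 + 0.117 × 14.4) = 0.386 / 2.685 = 0.1438 g VSS/g bCOD.
Q·(S₀ − S) = 13.5 × (1000 − 4.24) × 10⁻³ = 13.44 kg/d removed.
P_X = Y_obs · Q(S₀ − S) = 0.1438 × 13.44 = 1.933 kg VSS/d.

P_X ≈ 1.93 kg VSS/d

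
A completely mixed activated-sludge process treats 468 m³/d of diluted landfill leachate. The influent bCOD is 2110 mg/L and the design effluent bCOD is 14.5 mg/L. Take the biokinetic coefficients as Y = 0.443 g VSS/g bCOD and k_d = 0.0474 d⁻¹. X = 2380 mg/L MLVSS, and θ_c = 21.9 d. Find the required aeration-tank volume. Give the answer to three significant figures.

Rearranging the biomass balance for a CMAS with decay, V = Y·Q·ΔS·θ_c / [X·(1+k_d θ_c)] = 0.443 × 468 × (2110 − 14.5) × 21.9 / [2380 × (1 + 0.0474 × 21.9)] = 9.51×10^6 / 4851 = 1961 m³.

V ≈ 1960 m³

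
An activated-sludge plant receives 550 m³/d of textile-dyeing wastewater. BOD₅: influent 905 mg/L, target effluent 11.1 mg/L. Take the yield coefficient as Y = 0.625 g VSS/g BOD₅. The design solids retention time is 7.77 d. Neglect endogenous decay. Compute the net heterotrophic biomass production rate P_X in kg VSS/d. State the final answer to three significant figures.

Since k_d ≈ 0, Y_obs = Y = 0.625 g VSS/g BOD₅.
Q·(S₀ − S) = 550 × (905 − 11.1) × 10⁻³ = 491.6 kg/d removed.
Biomass produced: P_X = Y_obs·Q·ΔS = 0.6250 × 491.6 ≈ 307.3 kg VSS/d.

P_X ≈ 307 kg VSS/d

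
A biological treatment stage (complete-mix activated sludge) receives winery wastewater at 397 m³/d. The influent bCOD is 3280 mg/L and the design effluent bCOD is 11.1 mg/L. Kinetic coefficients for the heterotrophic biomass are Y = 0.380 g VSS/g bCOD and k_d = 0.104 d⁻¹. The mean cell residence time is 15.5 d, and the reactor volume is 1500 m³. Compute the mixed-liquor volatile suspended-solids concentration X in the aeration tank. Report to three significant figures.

X = Y·Q·ΔS·θ_c / [V·(1 + k_d θ_c)] = 0.380 × 397 × (3280 − 11.1) × 15.5 / [1500 × (1 + 0.104 × 15.5)] = 1951 mg/L.

X ≈ 1950 mg/L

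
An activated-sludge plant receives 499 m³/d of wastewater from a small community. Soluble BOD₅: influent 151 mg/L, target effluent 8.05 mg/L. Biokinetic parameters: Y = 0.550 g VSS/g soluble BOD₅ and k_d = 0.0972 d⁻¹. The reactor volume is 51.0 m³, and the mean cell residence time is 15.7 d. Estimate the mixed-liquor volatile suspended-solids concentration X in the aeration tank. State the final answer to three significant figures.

Solving the biomass balance for X: X = Y Q (S₀−S) θ_c / [V (1+k_d θ_c)] = 0.550 × 499 × (151 − 8.05) × 15.7 / [51.0 × (1 + 0.0972 × 15.7)] = 4781 mg/L.

X ≈ 4780 mg/L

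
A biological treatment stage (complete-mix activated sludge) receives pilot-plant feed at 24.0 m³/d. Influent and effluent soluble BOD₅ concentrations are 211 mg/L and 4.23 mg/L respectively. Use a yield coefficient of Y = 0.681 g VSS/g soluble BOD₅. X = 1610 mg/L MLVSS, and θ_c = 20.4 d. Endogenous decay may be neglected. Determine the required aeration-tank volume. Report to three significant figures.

Biomass mass balance (decay neglected): V·X = Y·Q·(S₀ − S)·θ_c, so V = 0.681 × 24.0 × (211 − 4.23) × 20.4 / 1610 = 42.82 m³.

V ≈ 42.8 m³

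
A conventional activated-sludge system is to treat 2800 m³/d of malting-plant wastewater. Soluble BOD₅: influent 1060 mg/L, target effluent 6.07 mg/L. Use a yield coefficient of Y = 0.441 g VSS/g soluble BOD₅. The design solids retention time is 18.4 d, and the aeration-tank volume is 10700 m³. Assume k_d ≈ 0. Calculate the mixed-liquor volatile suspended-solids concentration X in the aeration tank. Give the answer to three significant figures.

X = Y·Q·ΔS·θ_c / V = 0.441 × 2800 × (1060 − 6.07) × 18.4 / 10700 = 2238 mg/L.

X ≈ 2240 mg/L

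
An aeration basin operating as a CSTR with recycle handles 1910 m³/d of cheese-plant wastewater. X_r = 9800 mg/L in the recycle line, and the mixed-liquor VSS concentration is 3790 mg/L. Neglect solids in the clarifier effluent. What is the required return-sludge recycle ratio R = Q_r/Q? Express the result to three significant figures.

R = Q_r/Q = X/(X_r − X) = 3790 / (9800 − 3790) = 0.6306.

R ≈ 0.631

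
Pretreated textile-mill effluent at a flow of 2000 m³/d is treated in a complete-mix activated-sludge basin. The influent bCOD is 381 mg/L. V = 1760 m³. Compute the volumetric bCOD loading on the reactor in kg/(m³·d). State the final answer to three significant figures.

L_v = Q S₀ / V = 2000 × 381 × 10⁻³ / 1760 = 0.4330 kg/(m³·d).

L_v ≈ 0.433 kg bCOD/(m³·d)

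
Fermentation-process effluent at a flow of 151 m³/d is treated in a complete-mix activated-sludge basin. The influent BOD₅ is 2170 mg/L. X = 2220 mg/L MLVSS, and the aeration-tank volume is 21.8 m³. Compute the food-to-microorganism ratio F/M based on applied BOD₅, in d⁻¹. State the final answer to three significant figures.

Food-to-microorganism ratio F/M = Q S₀ / (V X) = 151 × 2170 / (21.80 × 2220) = 6.771 d⁻¹.

F/M ≈ 6.77 d⁻¹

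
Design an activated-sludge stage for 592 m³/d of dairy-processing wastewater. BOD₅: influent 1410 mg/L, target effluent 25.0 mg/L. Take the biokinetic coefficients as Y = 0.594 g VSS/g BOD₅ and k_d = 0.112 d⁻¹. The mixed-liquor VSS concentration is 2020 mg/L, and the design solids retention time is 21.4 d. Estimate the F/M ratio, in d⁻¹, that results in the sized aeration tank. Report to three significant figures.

From the SRT design equation V = Y Q (S₀−S) θ_c / [X (1 + k_d θ_c)] = 0.594 × 592 × (1410 − 25.0) × 21.4 / [2020 × (1 + 0.112 × 21.4)] = 1.04×10^7 / 6862 = 1519 m³.
F/M = Q·S₀ / (V·X) = 592 × 1410 / (1519 × 2020) = 0.2720 g BOD₅·(g VSS·d)⁻¹.

F/M ≈ 0.272 d⁻¹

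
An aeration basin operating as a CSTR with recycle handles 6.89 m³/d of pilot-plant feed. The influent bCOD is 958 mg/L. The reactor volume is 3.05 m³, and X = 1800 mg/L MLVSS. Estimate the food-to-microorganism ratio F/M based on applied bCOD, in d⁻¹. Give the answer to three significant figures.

F/M ≈ 1.20 d⁻¹

Food-to-microorganism ratio F/M = Q S₀ / (V X) = 6.89 × 958 / (3.050 × 1800) = 1.202 d⁻¹.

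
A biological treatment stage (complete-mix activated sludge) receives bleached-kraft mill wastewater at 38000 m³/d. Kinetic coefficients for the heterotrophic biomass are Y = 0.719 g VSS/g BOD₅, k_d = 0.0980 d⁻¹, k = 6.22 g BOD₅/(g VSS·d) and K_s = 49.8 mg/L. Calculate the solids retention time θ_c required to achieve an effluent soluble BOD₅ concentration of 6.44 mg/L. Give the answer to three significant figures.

Specific growth rate at S = 6.44 mg/L: μ = YkS/(K_s+S) = 0.719·6.22·6.44/(49.8+6.44) = 0.5121 d⁻¹.
θ_c = 1/(μ − k_d) = 1/(0.5121 − 0.0980) = 1/0.4141 = 2.415 d.

θ_c ≈ 2.41 d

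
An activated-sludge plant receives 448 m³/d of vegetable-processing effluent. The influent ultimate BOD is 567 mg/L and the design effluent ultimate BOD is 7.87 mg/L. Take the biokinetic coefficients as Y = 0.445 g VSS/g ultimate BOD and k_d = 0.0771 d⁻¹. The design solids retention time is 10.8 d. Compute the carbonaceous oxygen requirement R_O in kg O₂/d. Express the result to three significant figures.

Y_obs = Y / (1 + k_d θ_c) = 0.445 / (1 + 0.0771 × 10.8) = 0.445 / 1.833 = 0.2428.
Q·(S₀ − S) = 448 × (567 − 7.87) × 10⁻³ = 250.5 kg/d removed.
P_X = Y_obs·Q·(S₀ − S) = 0.2428 × 250.5 = 60.82 kg VSS/d.
R_O = Q·ΔS − 1.42 P_X = 250.5 − 86.37 = 164.1 kg O₂/d.

R_O ≈ 164 kg O₂/d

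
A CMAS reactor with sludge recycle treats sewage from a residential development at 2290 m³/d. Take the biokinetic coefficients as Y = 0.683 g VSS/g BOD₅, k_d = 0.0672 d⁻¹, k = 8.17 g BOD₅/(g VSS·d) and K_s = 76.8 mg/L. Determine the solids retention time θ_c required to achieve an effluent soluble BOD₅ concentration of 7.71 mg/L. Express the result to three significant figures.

θ_c ≈ 2.26 d

At the target effluent, Y k S/(K_s+S) = 0.683×8.17×7.71/84.51 = 0.5091 d⁻¹.
1/θ_c = 0.5091 − 0.0672 = 0.4419 d⁻¹, so θ_c = 2.263 d.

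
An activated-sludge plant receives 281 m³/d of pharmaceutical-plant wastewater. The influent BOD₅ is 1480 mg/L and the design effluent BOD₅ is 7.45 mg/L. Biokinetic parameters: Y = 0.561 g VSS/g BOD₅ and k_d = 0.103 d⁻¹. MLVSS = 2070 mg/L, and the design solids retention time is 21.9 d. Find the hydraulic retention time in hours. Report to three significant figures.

τ ≈ 64.4 h

Rearranging the biomass balance for a CMAS with decay, V = Y·Q·ΔS·θ_c / [X·(1+k_d θ_c)] = 0.561 × 281 × (1480 − 7.45) × 21.9 / [2070 × (1 + 0.103 × 21.9)] = 5.08×10^6 / 6739 = 754.3 m³.
Hydraulic retention time τ = V/Q = 754.3 / 281 = 2.684 d = 64.43 h.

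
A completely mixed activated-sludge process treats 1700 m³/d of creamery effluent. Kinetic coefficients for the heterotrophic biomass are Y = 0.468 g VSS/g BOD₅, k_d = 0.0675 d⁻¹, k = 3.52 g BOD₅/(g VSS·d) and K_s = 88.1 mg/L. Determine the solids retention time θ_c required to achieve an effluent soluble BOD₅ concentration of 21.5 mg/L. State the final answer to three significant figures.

θ_c ≈ 3.91 d

Specific growth rate at S = 21.5 mg/L: μ = YkS/(K_s+S) = 0.468·3.52·21.5/(88.1+21.5) = 0.3232 d⁻¹.
1/θ_c = 0.3232 − 0.0675 = 0.2557 d⁻¹, so θ_c = 3.911 d.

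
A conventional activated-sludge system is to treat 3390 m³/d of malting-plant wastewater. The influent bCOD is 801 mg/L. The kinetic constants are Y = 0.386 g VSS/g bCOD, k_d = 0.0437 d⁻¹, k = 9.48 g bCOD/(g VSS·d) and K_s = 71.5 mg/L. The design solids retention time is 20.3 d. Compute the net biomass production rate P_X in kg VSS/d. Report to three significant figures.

For a completely mixed reactor with recycle the Lawrence–McCarty relation gives S = K_s·(1 + k_d·θ_c) / [θ_c·(Y·k − k_d) − 1] = 71.5 × (1 + 0.0437 × 20.3) / [20.3 × (0.386 × 9.48 − 0.0437) − 1] = 134.9 / 72.40 = 1.864 mg/L.
Y_obs = Y / (1 + k_d θ_c) = 0.386 / (1 + 0.0437 × 20.3) = 0.386 / 1.887 = 0.2045.
ΔS = 801 − 1.86 = 799.1 mg/L, so the substrate removal rate is 3390 × 799.1/1000 = 2709 kg bCOD/d.
P_X = Y_obs · Q(S₀ − S) = 0.2045 × 2709 = 554.1 kg VSS/d.

P_X ≈ 554 kg VSS/d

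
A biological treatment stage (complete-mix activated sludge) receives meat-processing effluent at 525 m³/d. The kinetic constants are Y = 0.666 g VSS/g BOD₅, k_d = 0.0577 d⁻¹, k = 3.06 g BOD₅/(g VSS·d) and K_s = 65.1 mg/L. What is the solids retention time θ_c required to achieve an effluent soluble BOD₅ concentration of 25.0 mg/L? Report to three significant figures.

Specific growth rate at S = 25.0 mg/L: μ = YkS/(K_s+S) = 0.666·3.06·25.0/(65.1+25.0) = 0.5655 d⁻¹.
1/θ_c = 0.5655 − 0.0577 = 0.5078 d⁻¹, so θ_c = 1.969 d.

θ_c ≈ 1.97 d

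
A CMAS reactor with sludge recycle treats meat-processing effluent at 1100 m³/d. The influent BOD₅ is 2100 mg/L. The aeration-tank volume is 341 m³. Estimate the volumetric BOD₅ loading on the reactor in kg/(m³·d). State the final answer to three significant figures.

L_v ≈ 6.77 kg BOD₅/(m³·d)

Volumetric loading L_v = Q·S₀ / V = 1100 × 2100 g/m³ / 341.0 m³ = 6774 g/(m³·d) = 6.774 kg BOD₅/(m³·d).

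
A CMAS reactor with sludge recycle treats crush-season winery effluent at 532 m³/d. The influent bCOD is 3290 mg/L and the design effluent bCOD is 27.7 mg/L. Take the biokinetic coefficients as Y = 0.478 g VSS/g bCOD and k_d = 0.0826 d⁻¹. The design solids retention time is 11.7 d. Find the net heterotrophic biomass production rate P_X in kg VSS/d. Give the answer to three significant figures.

P_X ≈ 422 kg VSS/d

Y_obs = Y / (1 + k_d θ_c) = 0.478 / (1 + 0.0826 × 11.7) = 0.478 / 1.966 = 0.2431.
Mass of bCOD removed per day: Q(S₀ − S) = 532 × 3262 g/m³ = 1736 kg/d.
Net biomass production P_X = Y_obs × Q·(S₀ − S) = 0.2431 × 1736 = 421.9 kg VSS/d.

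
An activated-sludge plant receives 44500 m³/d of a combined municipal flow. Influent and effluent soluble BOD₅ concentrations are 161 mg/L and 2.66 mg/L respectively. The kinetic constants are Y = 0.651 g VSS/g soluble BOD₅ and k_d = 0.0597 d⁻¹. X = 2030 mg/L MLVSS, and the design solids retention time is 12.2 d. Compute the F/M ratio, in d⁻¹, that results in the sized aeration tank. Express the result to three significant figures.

From the SRT design equation V = Y Q (S₀−S) θ_c / [X (1 + k_d θ_c)] = 0.651 × 44500 × (161 − 2.66) × 12.2 / [2030 × (1 + 0.0597 × 12.2)] = 5.6×10^7 / 3509 = 15950 m³.
F/M = Q·S₀ / (V·X) = 44500 × 161 / (15950 × 2030) = 0.2213 g soluble BOD₅·(g VSS·d)⁻¹.

F/M ≈ 0.221 d⁻¹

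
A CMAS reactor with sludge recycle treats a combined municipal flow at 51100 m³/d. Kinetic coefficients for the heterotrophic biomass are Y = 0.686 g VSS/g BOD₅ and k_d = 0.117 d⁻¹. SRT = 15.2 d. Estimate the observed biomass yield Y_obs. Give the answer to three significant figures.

Y_obs ≈ 0.247 g VSS/g BOD₅

Observed yield with endogenous decay: Y_obs = Y / (1 + k_d·θ_c) = 0.686 / (1 + 0.117 × 15.2) = 0.686 / 2.778 = 0.2469 g VSS/g BOD₅.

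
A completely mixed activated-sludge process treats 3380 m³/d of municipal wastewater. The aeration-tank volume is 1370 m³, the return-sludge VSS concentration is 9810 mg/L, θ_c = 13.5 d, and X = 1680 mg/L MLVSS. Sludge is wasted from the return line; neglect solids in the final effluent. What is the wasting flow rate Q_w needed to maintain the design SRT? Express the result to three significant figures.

Q_w ≈ 17.4 m³/d

Q_w = (V·X)/(θ_c X_r) = 1370 × 1680 / (13.5 × 9810) = 17.38 m³/d.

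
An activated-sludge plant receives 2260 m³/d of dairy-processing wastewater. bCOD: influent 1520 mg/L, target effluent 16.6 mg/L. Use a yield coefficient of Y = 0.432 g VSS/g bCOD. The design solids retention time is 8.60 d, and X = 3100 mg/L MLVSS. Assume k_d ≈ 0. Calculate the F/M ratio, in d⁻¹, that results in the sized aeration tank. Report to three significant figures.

Biomass mass balance (decay neglected): V·X = Y·Q·(S₀ − S)·θ_c, so V = 0.432 × 2260 × (1520 − 16.6) × 8.60 / 3100 = 4072 m³.
Food-to-microorganism ratio F/M = Q S₀ / (V X) = 2260 × 1520 / (4072 × 3100) = 0.2721 d⁻¹.

F/M ≈ 0.272 d⁻¹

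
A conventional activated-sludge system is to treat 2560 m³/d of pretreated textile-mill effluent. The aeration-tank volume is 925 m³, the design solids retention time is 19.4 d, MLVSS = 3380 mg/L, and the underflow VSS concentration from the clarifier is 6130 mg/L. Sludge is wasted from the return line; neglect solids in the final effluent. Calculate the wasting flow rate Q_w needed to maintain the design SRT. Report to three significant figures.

Q_w ≈ 26.3 m³/d

Q_w = (V·X)/(θ_c X_r) = 925.0 × 3380 / (19.4 × 6130) = 26.29 m³/d.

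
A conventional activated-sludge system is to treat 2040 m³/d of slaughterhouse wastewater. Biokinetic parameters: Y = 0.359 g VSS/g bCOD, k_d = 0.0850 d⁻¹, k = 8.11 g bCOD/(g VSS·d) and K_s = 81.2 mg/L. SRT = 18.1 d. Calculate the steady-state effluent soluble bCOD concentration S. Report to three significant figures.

S ≈ 4.11 mg/L

Effluent substrate depends only on kinetics and SRT: S = K_s(1 + k_d θ_c) / [θ_c(Yk − k_d) − 1] = 81.2 × (1 + 0.0850 × 18.1) / [18.1 × (0.359 × 8.11 − 0.0850) − 1] = 206.1 / 50.16 = 4.109 mg/L.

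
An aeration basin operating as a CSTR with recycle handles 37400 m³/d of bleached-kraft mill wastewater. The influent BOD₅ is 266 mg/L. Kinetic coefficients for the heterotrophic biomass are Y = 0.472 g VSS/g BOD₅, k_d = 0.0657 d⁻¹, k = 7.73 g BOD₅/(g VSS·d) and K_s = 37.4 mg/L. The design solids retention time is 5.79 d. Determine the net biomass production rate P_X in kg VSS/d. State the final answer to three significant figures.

P_X ≈ 3370 kg VSS/d

From the Monod/SRT balance for a CMAS, S = K_s·(1+k_d θ_c)/[θ_c·(Y k − k_d) − 1] = 37.4 × (1 + 0.0657 × 5.79) / [5.79 × (0.472 × 7.73 − 0.0657) − 1] = 51.63 / 19.74 = 2.615 mg/L.
The observed yield is Y_obs = Y/(1 + k_d·θ_c) = 0.472 / (1 + 0.0657 × 5.79) = 0.472 / 1.380 = 0.3419 g VSS per g BOD₅ removed.
ΔS = 266 − 2.61 = 263.4 mg/L, so the substrate removal rate is 37400 × 263.4/1000 = 9851 kg BOD₅/d.
Biomass produced: P_X = Y_obs·Q·ΔS = 0.3419 × 9851 ≈ 3368 kg VSS/d.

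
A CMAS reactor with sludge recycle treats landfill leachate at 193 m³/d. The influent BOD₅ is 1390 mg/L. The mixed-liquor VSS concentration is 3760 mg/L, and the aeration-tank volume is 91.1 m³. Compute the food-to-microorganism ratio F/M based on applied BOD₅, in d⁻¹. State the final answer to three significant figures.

F/M ≈ 0.783 d⁻¹

F/M = Q·S₀ / (V·X) = 193 × 1390 / (91.10 × 3760) = 0.7832 g BOD₅·(g VSS·d)⁻¹.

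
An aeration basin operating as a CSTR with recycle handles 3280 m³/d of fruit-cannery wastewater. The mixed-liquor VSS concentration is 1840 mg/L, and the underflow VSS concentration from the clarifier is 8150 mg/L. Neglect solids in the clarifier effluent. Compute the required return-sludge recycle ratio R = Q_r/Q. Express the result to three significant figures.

Mass balance around the secondary clarifier (neglecting effluent solids): R = X / (X_r − X) = 1840 / (8150 − 1840) = 0.2916.

R ≈ 0.292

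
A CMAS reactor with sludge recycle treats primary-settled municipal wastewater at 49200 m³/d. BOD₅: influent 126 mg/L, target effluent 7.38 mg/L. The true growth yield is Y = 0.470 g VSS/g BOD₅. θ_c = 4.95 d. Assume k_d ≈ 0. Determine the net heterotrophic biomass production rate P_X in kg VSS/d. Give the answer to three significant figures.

Since k_d ≈ 0, Y_obs = Y = 0.470 g VSS/g BOD₅.
Mass of BOD₅ removed per day: Q(S₀ − S) = 49200 × 118.6 g/m³ = 5836 kg/d.
Net biomass production P_X = Y_obs × Q·(S₀ − S) = 0.4700 × 5836 = 2743 kg VSS/d.

P_X ≈ 2740 kg VSS/d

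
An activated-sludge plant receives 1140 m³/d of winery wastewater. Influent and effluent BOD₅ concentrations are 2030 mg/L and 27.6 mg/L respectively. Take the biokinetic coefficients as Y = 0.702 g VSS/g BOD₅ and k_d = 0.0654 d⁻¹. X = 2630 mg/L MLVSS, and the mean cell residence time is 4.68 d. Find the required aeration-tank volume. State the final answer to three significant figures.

V ≈ 2180 m³

From the SRT design equation V = Y Q (S₀−S) θ_c / [X (1 + k_d θ_c)] = 0.702 × 1140 × (2030 − 27.6) × 4.68 / [2630 × (1 + 0.0654 × 4.68)] = 7.5×10^6 / 3435 = 2183 m³.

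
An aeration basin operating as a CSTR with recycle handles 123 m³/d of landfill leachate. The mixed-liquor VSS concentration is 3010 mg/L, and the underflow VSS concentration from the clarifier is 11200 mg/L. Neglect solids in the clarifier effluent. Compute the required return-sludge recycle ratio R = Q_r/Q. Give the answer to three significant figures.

R ≈ 0.368

R = Q_r/Q = X/(X_r − X) = 3010 / (11200 − 3010) = 0.3675.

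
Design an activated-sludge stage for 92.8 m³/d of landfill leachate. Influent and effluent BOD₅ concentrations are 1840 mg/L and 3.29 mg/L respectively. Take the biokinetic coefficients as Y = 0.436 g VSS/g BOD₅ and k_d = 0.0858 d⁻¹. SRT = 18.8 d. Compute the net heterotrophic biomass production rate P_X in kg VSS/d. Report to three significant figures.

Observed yield with endogenous decay: Y_obs = Y / (1 + k_d·θ_c) = 0.436 / (1 + 0.0858 × 18.8) = 0.436 / 2.613 = 0.1669 g VSS/g BOD₅.
Mass of BOD₅ removed per day: Q(S₀ − S) = 92.8 × 1837 g/m³ = 170.4 kg/d.
Net biomass production P_X = Y_obs × Q·(S₀ − S) = 0.1669 × 170.4 = 28.44 kg VSS/d.

P_X ≈ 28.4 kg VSS/d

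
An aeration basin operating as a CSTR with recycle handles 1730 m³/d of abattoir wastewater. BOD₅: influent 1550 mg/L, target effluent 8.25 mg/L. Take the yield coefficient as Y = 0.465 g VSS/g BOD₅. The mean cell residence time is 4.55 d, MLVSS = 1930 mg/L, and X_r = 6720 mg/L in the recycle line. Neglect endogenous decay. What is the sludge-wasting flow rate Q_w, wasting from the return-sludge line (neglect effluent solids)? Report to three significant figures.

Q_w ≈ 185 m³/d

V·X = Y·Q·ΔS·θ_c gives V = 0.465 × 1730 × (1550 − 8.25) × 4.55 / 1930 = 2924 m³.
θ_c = V·X/(Q_w·X_r) when wasting from the recycle, so Q_w = V·X/(θ_c·X_r) = 2924 × 1930 / (4.55 × 6720) = 184.6 m³/d.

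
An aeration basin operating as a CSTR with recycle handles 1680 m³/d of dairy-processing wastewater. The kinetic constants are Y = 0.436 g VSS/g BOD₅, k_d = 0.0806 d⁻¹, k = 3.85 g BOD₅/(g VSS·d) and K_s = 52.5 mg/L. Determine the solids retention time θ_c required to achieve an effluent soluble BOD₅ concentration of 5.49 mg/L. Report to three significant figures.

θ_c ≈ 12.8 d

Specific growth rate at S = 5.49 mg/L: μ = YkS/(K_s+S) = 0.436·3.85·5.49/(52.5+5.49) = 0.1589 d⁻¹.
θ_c = 1/(μ − k_d) = 1/(0.1589 − 0.0806) = 1/0.07832 = 12.77 d.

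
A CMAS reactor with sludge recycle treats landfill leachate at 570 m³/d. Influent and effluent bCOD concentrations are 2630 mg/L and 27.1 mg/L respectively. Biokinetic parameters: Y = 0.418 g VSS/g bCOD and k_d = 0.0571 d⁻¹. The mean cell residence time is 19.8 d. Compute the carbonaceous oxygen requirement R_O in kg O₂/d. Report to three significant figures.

R_O ≈ 1070 kg O₂/d

Observed yield with endogenous decay: Y_obs = Y / (1 + k_d·θ_c) = 0.418 / (1 + 0.0571 × 19.8) = 0.418 / 2.131 = 0.1962 g VSS/g bCOD.
Mass of bCOD removed per day: Q(S₀ − S) = 570 × 2603 g/m³ = 1484 kg/d.
Net sludge production P_X = 0.1962 × 1484 = 291.1 kg VSS/d.
R_O = Q·ΔS − 1.42 P_X = 1484 − 413.3 = 1070 kg O₂/d.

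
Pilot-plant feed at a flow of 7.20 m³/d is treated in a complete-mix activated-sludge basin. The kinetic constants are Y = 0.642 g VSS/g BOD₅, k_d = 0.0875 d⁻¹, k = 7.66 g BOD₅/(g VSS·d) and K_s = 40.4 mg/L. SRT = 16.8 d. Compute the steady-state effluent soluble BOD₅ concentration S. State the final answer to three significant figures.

S ≈ 1.25 mg/L

From the Monod/SRT balance for a CMAS, S = K_s·(1+k_d θ_c)/[θ_c·(Y k − k_d) − 1] = 40.4 × (1 + 0.0875 × 16.8) / [16.8 × (0.642 × 7.66 − 0.0875) − 1] = 99.79 / 80.15 = 1.245 mg/L.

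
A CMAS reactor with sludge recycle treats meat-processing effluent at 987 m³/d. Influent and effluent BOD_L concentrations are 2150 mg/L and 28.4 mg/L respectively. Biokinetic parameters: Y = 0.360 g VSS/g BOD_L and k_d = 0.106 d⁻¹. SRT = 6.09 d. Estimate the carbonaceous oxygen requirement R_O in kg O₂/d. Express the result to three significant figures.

Correct the yield for decay: Y_obs = Y/(1 + k_d θ_c) = 0.360 / (1 + 0.106 × 6.09) = 0.360 / 1.646 = 0.2188.
ΔS = 2150 − 28.4 = 2122 mg/L, so the substrate removal rate is 987 × 2122/1000 = 2094 kg BOD_L/d.
Biomass synthesised: P_X = Y_obs × 2094 = 458.1 kg VSS/d.
R_O = Q·(S₀ − S) − 1.42·P_X = 2094 − 1.42 × 458.1 = 1443 kg O₂/d.

R_O ≈ 1440 kg O₂/d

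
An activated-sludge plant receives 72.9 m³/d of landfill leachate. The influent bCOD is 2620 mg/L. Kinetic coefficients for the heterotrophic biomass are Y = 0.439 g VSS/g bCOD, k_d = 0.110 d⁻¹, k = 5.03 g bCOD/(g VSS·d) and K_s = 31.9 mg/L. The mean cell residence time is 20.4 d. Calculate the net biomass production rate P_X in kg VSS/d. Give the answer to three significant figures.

P_X ≈ 25.8 kg VSS/d

For a completely mixed reactor with recycle the Lawrence–McCarty relation gives S = K_s·(1 + k_d·θ_c) / [θ_c·(Y·k − k_d) − 1] = 31.9 × (1 + 0.110 × 20.4) / [20.4 × (0.439 × 5.03 − 0.110) − 1] = 103.5 / 41.80 = 2.476 mg/L.
The observed yield is Y_obs = Y/(1 + k_d·θ_c) = 0.439 / (1 + 0.110 × 20.4) = 0.439 / 3.244 = 0.1353 g VSS per g bCOD removed.
Substrate removed = Q·(S₀ − S) = 72.9 m³/d × (2620 − 2.48) g/m³ = 1.91×10^5 g/d = 190.8 kg/d.
P_X = Y_obs · Q(S₀ − S) = 0.1353 × 190.8 = 25.82 kg VSS/d.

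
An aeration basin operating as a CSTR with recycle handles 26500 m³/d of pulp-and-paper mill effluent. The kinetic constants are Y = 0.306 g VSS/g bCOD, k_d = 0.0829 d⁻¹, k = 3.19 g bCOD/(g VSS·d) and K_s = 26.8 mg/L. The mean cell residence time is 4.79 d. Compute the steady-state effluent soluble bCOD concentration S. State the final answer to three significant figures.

For a completely mixed reactor with recycle the Lawrence–McCarty relation gives S = K_s·(1 + k_d·θ_c) / [θ_c·(Y·k − k_d) − 1] = 26.8 × (1 + 0.0829 × 4.79) / [4.79 × (0.306 × 3.19 − 0.0829) − 1] = 37.44 / 3.279 = 11.42 mg/L.

S ≈ 11.4 mg/L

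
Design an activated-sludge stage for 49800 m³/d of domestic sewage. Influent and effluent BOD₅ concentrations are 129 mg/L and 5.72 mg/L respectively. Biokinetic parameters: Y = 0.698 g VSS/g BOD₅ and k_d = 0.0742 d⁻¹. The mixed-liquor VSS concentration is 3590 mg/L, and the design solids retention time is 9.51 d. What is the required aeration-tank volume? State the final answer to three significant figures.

Rearranging the biomass balance for a CMAS with decay, V = Y·Q·ΔS·θ_c / [X·(1+k_d θ_c)] = 0.698 × 49800 × (129 − 5.72) × 9.51 / [3590 × (1 + 0.0742 × 9.51)] = 4.08×10^7 / 6123 = 6655 m³.

V ≈ 6660 m³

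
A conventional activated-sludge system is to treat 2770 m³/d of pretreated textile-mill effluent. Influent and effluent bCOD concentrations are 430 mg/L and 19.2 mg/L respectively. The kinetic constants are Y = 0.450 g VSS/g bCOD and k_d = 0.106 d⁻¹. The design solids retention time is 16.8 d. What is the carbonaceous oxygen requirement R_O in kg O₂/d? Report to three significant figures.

R_O ≈ 876 kg O₂/d

The observed yield is Y_obs = Y/(1 + k_d·θ_c) = 0.450 / (1 + 0.106 × 16.8) = 0.450 / 2.781 = 0.1618 g VSS per g bCOD removed.
Substrate removed = Q·(S₀ − S) = 2770 m³/d × (430 − 19.2) g/m³ = 1.14×10^6 g/d = 1138 kg/d.
Net sludge production P_X = 0.1618 × 1138 = 184.1 kg VSS/d.
R_O = Q·(S₀ − S) − 1.42·P_X = 1138 − 1.42 × 184.1 = 876.4 kg O₂/d.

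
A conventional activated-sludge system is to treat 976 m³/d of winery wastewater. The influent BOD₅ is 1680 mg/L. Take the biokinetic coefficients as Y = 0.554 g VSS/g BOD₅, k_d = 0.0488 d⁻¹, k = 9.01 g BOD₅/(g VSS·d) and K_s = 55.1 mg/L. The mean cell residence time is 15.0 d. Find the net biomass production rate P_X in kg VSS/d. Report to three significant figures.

P_X ≈ 524 kg VSS/d

Effluent substrate depends only on kinetics and SRT: S = K_s(1 + k_d θ_c) / [θ_c(Yk − k_d) − 1] = 55.1 × (1 + 0.0488 × 15.0) / [15.0 × (0.554 × 9.01 − 0.0488) − 1] = 95.43 / 73.14 = 1.305 mg/L.
Correct the yield for decay: Y_obs = Y/(1 + k_d θ_c) = 0.554 / (1 + 0.0488 × 15.0) = 0.554 / 1.732 = 0.3199.
Q·(S₀ − S) = 976 × (1680 − 1.30) × 10⁻³ = 1638 kg/d removed.
Biomass produced: P_X = Y_obs·Q·ΔS = 0.3199 × 1638 ≈ 524.1 kg VSS/d.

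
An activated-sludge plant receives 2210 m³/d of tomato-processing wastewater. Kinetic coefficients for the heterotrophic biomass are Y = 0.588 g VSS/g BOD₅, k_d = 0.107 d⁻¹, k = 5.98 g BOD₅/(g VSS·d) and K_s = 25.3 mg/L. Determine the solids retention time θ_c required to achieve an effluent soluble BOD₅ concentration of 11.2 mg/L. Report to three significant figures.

θ_c ≈ 1.03 d

From 1/θ_c = Y·k·S/(K_s + S) − k_d: Y·k·S/(K_s+S) = 0.588 × 5.98 × 11.2 / (25.3 + 11.2) = 1.079 d⁻¹.
Then 1/θ_c = μ − k_d = 1.079 − 0.107 = 0.9720 d⁻¹, giving θ_c = 1.029 d.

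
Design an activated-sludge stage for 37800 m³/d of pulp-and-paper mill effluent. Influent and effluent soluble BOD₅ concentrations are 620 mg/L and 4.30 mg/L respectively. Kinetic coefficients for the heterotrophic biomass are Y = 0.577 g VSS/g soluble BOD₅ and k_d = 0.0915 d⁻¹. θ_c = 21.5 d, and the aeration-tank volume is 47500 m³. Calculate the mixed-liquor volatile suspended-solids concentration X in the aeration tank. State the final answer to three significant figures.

X ≈ 2050 mg/L

X = Y·Q·ΔS·θ_c / [V·(1 + k_d θ_c)] = 0.577 × 37800 × (620 − 4.30) × 21.5 / [47500 × (1 + 0.0915 × 21.5)] = 2048 mg/L.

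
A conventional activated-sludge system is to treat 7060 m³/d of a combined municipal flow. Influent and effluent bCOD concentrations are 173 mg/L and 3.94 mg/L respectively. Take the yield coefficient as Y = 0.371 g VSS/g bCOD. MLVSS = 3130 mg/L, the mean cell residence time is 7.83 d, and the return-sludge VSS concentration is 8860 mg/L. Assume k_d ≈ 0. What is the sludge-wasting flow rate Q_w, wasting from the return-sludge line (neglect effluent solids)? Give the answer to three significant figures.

V·X = Y·Q·ΔS·θ_c gives V = 0.371 × 7060 × (173 − 3.94) × 7.83 / 3130 = 1108 m³.
Wasting from the return line (neglecting effluent solids): Q_w = V·X / (θ_c·X_r) = 1108 × 3130 / (7.83 × 8860) = 49.98 m³/d.

Q_w ≈ 50.0 m³/d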